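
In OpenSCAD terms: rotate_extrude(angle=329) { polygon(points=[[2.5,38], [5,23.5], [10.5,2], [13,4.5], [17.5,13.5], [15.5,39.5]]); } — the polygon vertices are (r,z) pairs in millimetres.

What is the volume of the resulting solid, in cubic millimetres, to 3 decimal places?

Volume = 22515.622 mm³

Profile (r,z), 6 vertices: (2.5,38) (5,23.5) (10.5,2) (13,4.5) (17.5,13.5) (15.5,39.5)
edge 0: (2.5,38)→(5,23.5)  cross = 2.5·23.5 − 5·38 = -131.2500; (r_i+r_j)·cross = 7.5·-131.2500 = -984.3750
edge 1: (5,23.5)→(10.5,2)  cross = 5·2 − 10.5·23.5 = -236.7500; (r_i+r_j)·cross = 15.5·-236.7500 = -3669.6250
edge 2: (10.5,2)→(13,4.5)  cross = 10.5·4.5 − 13·2 = 21.2500; (r_i+r_j)·cross = 23.5·21.2500 = 499.3750
edge 3: (13,4.5)→(17.5,13.5)  cross = 13·13.5 − 17.5·4.5 = 96.7500; (r_i+r_j)·cross = 30.5·96.7500 = 2950.8750
edge 4: (17.5,13.5)→(15.5,39.5)  cross = 17.5·39.5 − 15.5·13.5 = 482.0000; (r_i+r_j)·cross = 33·482.0000 = 15906.0000
edge 5: (15.5,39.5)→(2.5,38)  cross = 15.5·38 − 2.5·39.5 = 490.2500; (r_i+r_j)·cross = 18·490.2500 = 8824.5000
Σcross = 722.2500 → A = |Σcross|/2 = 361.1250 mm²
Σ(r_i+r_j)·cross = 23526.7500 → first moment M = |Σ|/6 = 3921.1250
R_c = M/A = 3921.1250/361.1250 = 10.8581 mm
θ = 329° = 5.742133 rad
V = θ·R_c·A = 5.742133·10.8581·361.1250 = 22515.622 mm³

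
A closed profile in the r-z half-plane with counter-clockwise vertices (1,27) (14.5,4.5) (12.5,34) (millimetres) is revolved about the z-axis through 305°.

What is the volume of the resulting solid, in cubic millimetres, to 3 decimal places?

Volume = 8775.385 mm³

Profile (r,z), 3 vertices: (1,27) (14.5,4.5) (12.5,34)
edge 0: (1,27)→(14.5,4.5)  cross = 1·4.5 − 14.5·27 = -387.0000; (r_i+r_j)·cross = 15.5·-387.0000 = -5998.5000
edge 1: (14.5,4.5)→(12.5,34)  cross = 14.5·34 − 12.5·4.5 = 436.7500; (r_i+r_j)·cross = 27·436.7500 = 11792.2500
edge 2: (12.5,34)→(1,27)  cross = 12.5·27 − 1·34 = 303.5000; (r_i+r_j)·cross = 13.5·303.5000 = 4097.2500
Σcross = 353.2500 → A = |Σcross|/2 = 176.6250 mm²
Σ(r_i+r_j)·cross = 9891.0000 → first moment M = |Σ|/6 = 1648.5000
R_c = M/A = 1648.5000/176.6250 = 9.3333 mm
θ = 305° = 5.323254 rad
V = θ·R_c·A = 5.323254·9.3333·176.6250 = 8775.385 mm³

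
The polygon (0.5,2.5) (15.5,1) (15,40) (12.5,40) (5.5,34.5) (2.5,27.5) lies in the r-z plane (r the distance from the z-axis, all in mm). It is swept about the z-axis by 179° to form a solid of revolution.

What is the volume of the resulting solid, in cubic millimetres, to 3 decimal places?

Profile (r,z), 6 vertices: (0.5,2.5) (15.5,1) (15,40) (12.5,40) (5.5,34.5) (2.5,27.5)
edge 0: (0.5,2.5)→(15.5,1)  cross = 0.5·1 − 15.5·2.5 = -38.2500; (r_i+r_j)·cross = 16·-38.2500 = -612.0000
edge 1: (15.5,1)→(15,40)  cross = 15.5·40 − 15·1 = 605.0000; (r_i+r_j)·cross = 30.5·605.0000 = 18452.5000
edge 2: (15,40)→(12.5,40)  cross = 15·40 − 12.5·40 = 100.0000; (r_i+r_j)·cross = 27.5·100.0000 = 2750.0000
edge 3: (12.5,40)→(5.5,34.5)  cross = 12.5·34.5 − 5.5·40 = 211.2500; (r_i+r_j)·cross = 18·211.2500 = 3802.5000
edge 4: (5.5,34.5)→(2.5,27.5)  cross = 5.5·27.5 − 2.5·34.5 = 65.0000; (r_i+r_j)·cross = 8·65.0000 = 520.0000
edge 5: (2.5,27.5)→(0.5,2.5)  cross = 2.5·2.5 − 0.5·27.5 = -7.5000; (r_i+r_j)·cross = 3·-7.5000 = -22.5000
Σcross = 935.5000 → A = |Σcross|/2 = 467.7500 mm²
Σ(r_i+r_j)·cross = 24890.5000 → first moment M = |Σ|/6 = 4148.4167
R_c = M/A = 4148.4167/467.7500 = 8.8689 mm
θ = 179° = 3.124139 rad
V = θ·R_c·A = 3.124139·8.8689·467.7500 = 12960.232 mm³

Volume = 12960.232 mm³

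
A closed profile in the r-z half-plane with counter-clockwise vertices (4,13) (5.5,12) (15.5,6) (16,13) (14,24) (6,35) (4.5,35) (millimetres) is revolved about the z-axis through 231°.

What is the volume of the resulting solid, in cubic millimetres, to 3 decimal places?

Volume = 8550.922 mm³

Profile (r,z), 7 vertices: (4,13) (5.5,12) (15.5,6) (16,13) (14,24) (6,35) (4.5,35)
edge 0: (4,13)→(5.5,12)  cross = 4·12 − 5.5·13 = -23.5000; (r_i+r_j)·cross = 9.5·-23.5000 = -223.2500
edge 1: (5.5,12)→(15.5,6)  cross = 5.5·6 − 15.5·12 = -153.0000; (r_i+r_j)·cross = 21·-153.0000 = -3213.0000
edge 2: (15.5,6)→(16,13)  cross = 15.5·13 − 16·6 = 105.5000; (r_i+r_j)·cross = 31.5·105.5000 = 3323.2500
edge 3: (16,13)→(14,24)  cross = 16·24 − 14·13 = 202.0000; (r_i+r_j)·cross = 30·202.0000 = 6060.0000
edge 4: (14,24)→(6,35)  cross = 14·35 − 6·24 = 346.0000; (r_i+r_j)·cross = 20·346.0000 = 6920.0000
edge 5: (6,35)→(4.5,35)  cross = 6·35 − 4.5·35 = 52.5000; (r_i+r_j)·cross = 10.5·52.5000 = 551.2500
edge 6: (4.5,35)→(4,13)  cross = 4.5·13 − 4·35 = -81.5000; (r_i+r_j)·cross = 8.5·-81.5000 = -692.7500
Σcross = 448.0000 → A = |Σcross|/2 = 224.0000 mm²
Σ(r_i+r_j)·cross = 12725.5000 → first moment M = |Σ|/6 = 2120.9167
R_c = M/A = 2120.9167/224.0000 = 9.4684 mm
θ = 231° = 4.031711 rad
V = θ·R_c·A = 4.031711·9.4684·224.0000 = 8550.922 mm³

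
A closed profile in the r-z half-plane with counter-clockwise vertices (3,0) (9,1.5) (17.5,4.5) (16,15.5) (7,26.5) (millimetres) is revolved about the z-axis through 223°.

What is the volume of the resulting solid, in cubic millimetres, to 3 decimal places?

Profile (r,z), 5 vertices: (3,0) (9,1.5) (17.5,4.5) (16,15.5) (7,26.5)
edge 0: (3,0)→(9,1.5)  cross = 3·1.5 − 9·0 = 4.5000; (r_i+r_j)·cross = 12·4.5000 = 54.0000
edge 1: (9,1.5)→(17.5,4.5)  cross = 9·4.5 − 17.5·1.5 = 14.2500; (r_i+r_j)·cross = 26.5·14.2500 = 377.6250
edge 2: (17.5,4.5)→(16,15.5)  cross = 17.5·15.5 − 16·4.5 = 199.2500; (r_i+r_j)·cross = 33.5·199.2500 = 6674.8750
edge 3: (16,15.5)→(7,26.5)  cross = 16·26.5 − 7·15.5 = 315.5000; (r_i+r_j)·cross = 23·315.5000 = 7256.5000
edge 4: (7,26.5)→(3,0)  cross = 7·0 − 3·26.5 = -79.5000; (r_i+r_j)·cross = 10·-79.5000 = -795.0000
Σcross = 454.0000 → A = |Σcross|/2 = 227.0000 mm²
Σ(r_i+r_j)·cross = 13568.0000 → first moment M = |Σ|/6 = 2261.3333
R_c = M/A = 2261.3333/227.0000 = 9.9618 mm
θ = 223° = 3.892084 rad
V = θ·R_c·A = 3.892084·9.9618·227.0000 = 8801.300 mm³

Volume = 8801.300 mm³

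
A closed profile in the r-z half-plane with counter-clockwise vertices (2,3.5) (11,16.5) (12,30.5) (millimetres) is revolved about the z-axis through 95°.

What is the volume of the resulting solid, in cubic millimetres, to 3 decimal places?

Volume = 780.671 mm³

Profile (r,z), 3 vertices: (2,3.5) (11,16.5) (12,30.5)
edge 0: (2,3.5)→(11,16.5)  cross = 2·16.5 − 11·3.5 = -5.5000; (r_i+r_j)·cross = 13·-5.5000 = -71.5000
edge 1: (11,16.5)→(12,30.5)  cross = 11·30.5 − 12·16.5 = 137.5000; (r_i+r_j)·cross = 23·137.5000 = 3162.5000
edge 2: (12,30.5)→(2,3.5)  cross = 12·3.5 − 2·30.5 = -19.0000; (r_i+r_j)·cross = 14·-19.0000 = -266.0000
Σcross = 113.0000 → A = |Σcross|/2 = 56.5000 mm²
Σ(r_i+r_j)·cross = 2825.0000 → first moment M = |Σ|/6 = 470.8333
R_c = M/A = 470.8333/56.5000 = 8.3333 mm
θ = 95° = 1.658063 rad
V = θ·R_c·A = 1.658063·8.3333·56.5000 = 780.671 mm³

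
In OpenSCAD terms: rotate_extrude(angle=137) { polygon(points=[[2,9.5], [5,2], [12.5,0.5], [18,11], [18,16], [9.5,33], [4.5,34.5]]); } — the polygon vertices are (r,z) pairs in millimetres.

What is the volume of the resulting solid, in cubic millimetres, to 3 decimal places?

Profile (r,z), 7 vertices: (2,9.5) (5,2) (12.5,0.5) (18,11) (18,16) (9.5,33) (4.5,34.5)
edge 0: (2,9.5)→(5,2)  cross = 2·2 − 5·9.5 = -43.5000; (r_i+r_j)·cross = 7·-43.5000 = -304.5000
edge 1: (5,2)→(12.5,0.5)  cross = 5·0.5 − 12.5·2 = -22.5000; (r_i+r_j)·cross = 17.5·-22.5000 = -393.7500
edge 2: (12.5,0.5)→(18,11)  cross = 12.5·11 − 18·0.5 = 128.5000; (r_i+r_j)·cross = 30.5·128.5000 = 3919.2500
edge 3: (18,11)→(18,16)  cross = 18·16 − 18·11 = 90.0000; (r_i+r_j)·cross = 36·90.0000 = 3240.0000
edge 4: (18,16)→(9.5,33)  cross = 18·33 − 9.5·16 = 442.0000; (r_i+r_j)·cross = 27.5·442.0000 = 12155.0000
edge 5: (9.5,33)→(4.5,34.5)  cross = 9.5·34.5 − 4.5·33 = 179.2500; (r_i+r_j)·cross = 14·179.2500 = 2509.5000
edge 6: (4.5,34.5)→(2,9.5)  cross = 4.5·9.5 − 2·34.5 = -26.2500; (r_i+r_j)·cross = 6.5·-26.2500 = -170.6250
Σcross = 747.5000 → A = |Σcross|/2 = 373.7500 mm²
Σ(r_i+r_j)·cross = 20954.8750 → first moment M = |Σ|/6 = 3492.4792
R_c = M/A = 3492.4792/373.7500 = 9.3444 mm
θ = 137° = 2.391101 rad
V = θ·R_c·A = 2.391101·9.3444·373.7500 = 8350.871 mm³

Volume = 8350.871 mm³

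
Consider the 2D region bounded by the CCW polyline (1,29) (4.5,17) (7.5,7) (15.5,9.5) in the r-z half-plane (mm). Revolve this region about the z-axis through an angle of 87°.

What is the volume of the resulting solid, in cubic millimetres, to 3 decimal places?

Profile (r,z), 4 vertices: (1,29) (4.5,17) (7.5,7) (15.5,9.5)
edge 0: (1,29)→(4.5,17)  cross = 1·17 − 4.5·29 = -113.5000; (r_i+r_j)·cross = 5.5·-113.5000 = -624.2500
edge 1: (4.5,17)→(7.5,7)  cross = 4.5·7 − 7.5·17 = -96.0000; (r_i+r_j)·cross = 12·-96.0000 = -1152.0000
edge 2: (7.5,7)→(15.5,9.5)  cross = 7.5·9.5 − 15.5·7 = -37.2500; (r_i+r_j)·cross = 23·-37.2500 = -856.7500
edge 3: (15.5,9.5)→(1,29)  cross = 15.5·29 − 1·9.5 = 440.0000; (r_i+r_j)·cross = 16.5·440.0000 = 7260.0000
Σcross = 193.2500 → A = |Σcross|/2 = 96.6250 mm²
Σ(r_i+r_j)·cross = 4627.0000 → first moment M = |Σ|/6 = 771.1667
R_c = M/A = 771.1667/96.6250 = 7.9810 mm
θ = 87° = 1.518436 rad
V = θ·R_c·A = 1.518436·7.9810·96.6250 = 1170.968 mm³

Volume = 1170.968 mm³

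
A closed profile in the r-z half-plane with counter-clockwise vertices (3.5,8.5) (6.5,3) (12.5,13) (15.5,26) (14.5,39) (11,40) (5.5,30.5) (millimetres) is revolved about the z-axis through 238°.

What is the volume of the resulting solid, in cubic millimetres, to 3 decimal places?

Profile (r,z), 7 vertices: (3.5,8.5) (6.5,3) (12.5,13) (15.5,26) (14.5,39) (11,40) (5.5,30.5)
edge 0: (3.5,8.5)→(6.5,3)  cross = 3.5·3 − 6.5·8.5 = -44.7500; (r_i+r_j)·cross = 10·-44.7500 = -447.5000
edge 1: (6.5,3)→(12.5,13)  cross = 6.5·13 − 12.5·3 = 47.0000; (r_i+r_j)·cross = 19·47.0000 = 893.0000
edge 2: (12.5,13)→(15.5,26)  cross = 12.5·26 − 15.5·13 = 123.5000; (r_i+r_j)·cross = 28·123.5000 = 3458.0000
edge 3: (15.5,26)→(14.5,39)  cross = 15.5·39 − 14.5·26 = 227.5000; (r_i+r_j)·cross = 30·227.5000 = 6825.0000
edge 4: (14.5,39)→(11,40)  cross = 14.5·40 − 11·39 = 151.0000; (r_i+r_j)·cross = 25.5·151.0000 = 3850.5000
edge 5: (11,40)→(5.5,30.5)  cross = 11·30.5 − 5.5·40 = 115.5000; (r_i+r_j)·cross = 16.5·115.5000 = 1905.7500
edge 6: (5.5,30.5)→(3.5,8.5)  cross = 5.5·8.5 − 3.5·30.5 = -60.0000; (r_i+r_j)·cross = 9·-60.0000 = -540.0000
Σcross = 559.7500 → A = |Σcross|/2 = 279.8750 mm²
Σ(r_i+r_j)·cross = 15944.7500 → first moment M = |Σ|/6 = 2657.4583
R_c = M/A = 2657.4583/279.8750 = 9.4952 mm
θ = 238° = 4.153884 rad
V = θ·R_c·A = 4.153884·9.4952·279.8750 = 11038.773 mm³

Volume = 11038.773 mm³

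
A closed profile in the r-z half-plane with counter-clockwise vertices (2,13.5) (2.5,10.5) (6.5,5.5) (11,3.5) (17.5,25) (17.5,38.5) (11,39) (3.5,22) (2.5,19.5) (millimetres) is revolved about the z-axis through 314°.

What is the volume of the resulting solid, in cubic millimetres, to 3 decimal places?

Volume = 20203.479 mm³

Profile (r,z), 9 vertices: (2,13.5) (2.5,10.5) (6.5,5.5) (11,3.5) (17.5,25) (17.5,38.5) (11,39) (3.5,22) (2.5,19.5)
edge 0: (2,13.5)→(2.5,10.5)  cross = 2·10.5 − 2.5·13.5 = -12.7500; (r_i+r_j)·cross = 4.5·-12.7500 = -57.3750
edge 1: (2.5,10.5)→(6.5,5.5)  cross = 2.5·5.5 − 6.5·10.5 = -54.5000; (r_i+r_j)·cross = 9·-54.5000 = -490.5000
edge 2: (6.5,5.5)→(11,3.5)  cross = 6.5·3.5 − 11·5.5 = -37.7500; (r_i+r_j)·cross = 17.5·-37.7500 = -660.6250
edge 3: (11,3.5)→(17.5,25)  cross = 11·25 − 17.5·3.5 = 213.7500; (r_i+r_j)·cross = 28.5·213.7500 = 6091.8750
edge 4: (17.5,25)→(17.5,38.5)  cross = 17.5·38.5 − 17.5·25 = 236.2500; (r_i+r_j)·cross = 35·236.2500 = 8268.7500
edge 5: (17.5,38.5)→(11,39)  cross = 17.5·39 − 11·38.5 = 259.0000; (r_i+r_j)·cross = 28.5·259.0000 = 7381.5000
edge 6: (11,39)→(3.5,22)  cross = 11·22 − 3.5·39 = 105.5000; (r_i+r_j)·cross = 14.5·105.5000 = 1529.7500
edge 7: (3.5,22)→(2.5,19.5)  cross = 3.5·19.5 − 2.5·22 = 13.2500; (r_i+r_j)·cross = 6·13.2500 = 79.5000
edge 8: (2.5,19.5)→(2,13.5)  cross = 2.5·13.5 − 2·19.5 = -5.2500; (r_i+r_j)·cross = 4.5·-5.2500 = -23.6250
Σcross = 717.5000 → A = |Σcross|/2 = 358.7500 mm²
Σ(r_i+r_j)·cross = 22119.2500 → first moment M = |Σ|/6 = 3686.5417
R_c = M/A = 3686.5417/358.7500 = 10.2761 mm
θ = 314° = 5.480334 rad
V = θ·R_c·A = 5.480334·10.2761·358.7500 = 20203.479 mm³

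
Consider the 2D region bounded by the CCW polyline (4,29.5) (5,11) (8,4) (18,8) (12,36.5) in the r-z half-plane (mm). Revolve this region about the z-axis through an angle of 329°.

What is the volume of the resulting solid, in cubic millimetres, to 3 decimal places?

Profile (r,z), 5 vertices: (4,29.5) (5,11) (8,4) (18,8) (12,36.5)
edge 0: (4,29.5)→(5,11)  cross = 4·11 − 5·29.5 = -103.5000; (r_i+r_j)·cross = 9·-103.5000 = -931.5000
edge 1: (5,11)→(8,4)  cross = 5·4 − 8·11 = -68.0000; (r_i+r_j)·cross = 13·-68.0000 = -884.0000
edge 2: (8,4)→(18,8)  cross = 8·8 − 18·4 = -8.0000; (r_i+r_j)·cross = 26·-8.0000 = -208.0000
edge 3: (18,8)→(12,36.5)  cross = 18·36.5 − 12·8 = 561.0000; (r_i+r_j)·cross = 30·561.0000 = 16830.0000
edge 4: (12,36.5)→(4,29.5)  cross = 12·29.5 − 4·36.5 = 208.0000; (r_i+r_j)·cross = 16·208.0000 = 3328.0000
Σcross = 589.5000 → A = |Σcross|/2 = 294.7500 mm²
Σ(r_i+r_j)·cross = 18134.5000 → first moment M = |Σ|/6 = 3022.4167
R_c = M/A = 3022.4167/294.7500 = 10.2542 mm
θ = 329° = 5.742133 rad
V = θ·R_c·A = 5.742133·10.2542·294.7500 = 17355.119 mm³

Volume = 17355.119 mm³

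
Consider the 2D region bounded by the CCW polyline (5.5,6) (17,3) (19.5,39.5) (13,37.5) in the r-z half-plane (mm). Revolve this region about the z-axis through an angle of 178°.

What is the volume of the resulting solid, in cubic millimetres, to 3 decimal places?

Profile (r,z), 4 vertices: (5.5,6) (17,3) (19.5,39.5) (13,37.5)
edge 0: (5.5,6)→(17,3)  cross = 5.5·3 − 17·6 = -85.5000; (r_i+r_j)·cross = 22.5·-85.5000 = -1923.7500
edge 1: (17,3)→(19.5,39.5)  cross = 17·39.5 − 19.5·3 = 613.0000; (r_i+r_j)·cross = 36.5·613.0000 = 22374.5000
edge 2: (19.5,39.5)→(13,37.5)  cross = 19.5·37.5 − 13·39.5 = 217.7500; (r_i+r_j)·cross = 32.5·217.7500 = 7076.8750
edge 3: (13,37.5)→(5.5,6)  cross = 13·6 − 5.5·37.5 = -128.2500; (r_i+r_j)·cross = 18.5·-128.2500 = -2372.6250
Σcross = 617.0000 → A = |Σcross|/2 = 308.5000 mm²
Σ(r_i+r_j)·cross = 25155.0000 → first moment M = |Σ|/6 = 4192.5000
R_c = M/A = 4192.5000/308.5000 = 13.5900 mm
θ = 178° = 3.106686 rad
V = θ·R_c·A = 3.106686·13.5900·308.5000 = 13024.781 mm³

Volume = 13024.781 mm³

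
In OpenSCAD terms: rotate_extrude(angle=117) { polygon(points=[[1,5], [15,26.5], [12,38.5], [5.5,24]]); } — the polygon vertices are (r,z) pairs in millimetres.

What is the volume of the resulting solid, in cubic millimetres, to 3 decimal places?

Profile (r,z), 4 vertices: (1,5) (15,26.5) (12,38.5) (5.5,24)
edge 0: (1,5)→(15,26.5)  cross = 1·26.5 − 15·5 = -48.5000; (r_i+r_j)·cross = 16·-48.5000 = -776.0000
edge 1: (15,26.5)→(12,38.5)  cross = 15·38.5 − 12·26.5 = 259.5000; (r_i+r_j)·cross = 27·259.5000 = 7006.5000
edge 2: (12,38.5)→(5.5,24)  cross = 12·24 − 5.5·38.5 = 76.2500; (r_i+r_j)·cross = 17.5·76.2500 = 1334.3750
edge 3: (5.5,24)→(1,5)  cross = 5.5·5 − 1·24 = 3.5000; (r_i+r_j)·cross = 6.5·3.5000 = 22.7500
Σcross = 290.7500 → A = |Σcross|/2 = 145.3750 mm²
Σ(r_i+r_j)·cross = 7587.6250 → first moment M = |Σ|/6 = 1264.6042
R_c = M/A = 1264.6042/145.3750 = 8.6989 mm
θ = 117° = 2.042035 rad
V = θ·R_c·A = 2.042035·8.6989·145.3750 = 2582.366 mm³

Volume = 2582.366 mm³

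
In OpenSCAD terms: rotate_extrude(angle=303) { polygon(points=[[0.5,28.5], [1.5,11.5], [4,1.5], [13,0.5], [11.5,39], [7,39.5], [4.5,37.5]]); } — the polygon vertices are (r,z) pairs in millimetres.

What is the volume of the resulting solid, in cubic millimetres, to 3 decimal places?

Profile (r,z), 7 vertices: (0.5,28.5) (1.5,11.5) (4,1.5) (13,0.5) (11.5,39) (7,39.5) (4.5,37.5)
edge 0: (0.5,28.5)→(1.5,11.5)  cross = 0.5·11.5 − 1.5·28.5 = -37.0000; (r_i+r_j)·cross = 2·-37.0000 = -74.0000
edge 1: (1.5,11.5)→(4,1.5)  cross = 1.5·1.5 − 4·11.5 = -43.7500; (r_i+r_j)·cross = 5.5·-43.7500 = -240.6250
edge 2: (4,1.5)→(13,0.5)  cross = 4·0.5 − 13·1.5 = -17.5000; (r_i+r_j)·cross = 17·-17.5000 = -297.5000
edge 3: (13,0.5)→(11.5,39)  cross = 13·39 − 11.5·0.5 = 501.2500; (r_i+r_j)·cross = 24.5·501.2500 = 12280.6250
edge 4: (11.5,39)→(7,39.5)  cross = 11.5·39.5 − 7·39 = 181.2500; (r_i+r_j)·cross = 18.5·181.2500 = 3353.1250
edge 5: (7,39.5)→(4.5,37.5)  cross = 7·37.5 − 4.5·39.5 = 84.7500; (r_i+r_j)·cross = 11.5·84.7500 = 974.6250
edge 6: (4.5,37.5)→(0.5,28.5)  cross = 4.5·28.5 − 0.5·37.5 = 109.5000; (r_i+r_j)·cross = 5·109.5000 = 547.5000
Σcross = 778.5000 → A = |Σcross|/2 = 389.2500 mm²
Σ(r_i+r_j)·cross = 16543.7500 → first moment M = |Σ|/6 = 2757.2917
R_c = M/A = 2757.2917/389.2500 = 7.0836 mm
θ = 303° = 5.288348 rad
V = θ·R_c·A = 5.288348·7.0836·389.2500 = 14581.517 mm³

Volume = 14581.517 mm³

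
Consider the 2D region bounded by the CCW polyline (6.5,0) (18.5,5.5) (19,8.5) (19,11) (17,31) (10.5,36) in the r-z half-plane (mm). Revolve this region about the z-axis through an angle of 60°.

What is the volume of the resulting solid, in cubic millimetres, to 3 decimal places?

Profile (r,z), 6 vertices: (6.5,0) (18.5,5.5) (19,8.5) (19,11) (17,31) (10.5,36)
edge 0: (6.5,0)→(18.5,5.5)  cross = 6.5·5.5 − 18.5·0 = 35.7500; (r_i+r_j)·cross = 25·35.7500 = 893.7500
edge 1: (18.5,5.5)→(19,8.5)  cross = 18.5·8.5 − 19·5.5 = 52.7500; (r_i+r_j)·cross = 37.5·52.7500 = 1978.1250
edge 2: (19,8.5)→(19,11)  cross = 19·11 − 19·8.5 = 47.5000; (r_i+r_j)·cross = 38·47.5000 = 1805.0000
edge 3: (19,11)→(17,31)  cross = 19·31 − 17·11 = 402.0000; (r_i+r_j)·cross = 36·402.0000 = 14472.0000
edge 4: (17,31)→(10.5,36)  cross = 17·36 − 10.5·31 = 286.5000; (r_i+r_j)·cross = 27.5·286.5000 = 7878.7500
edge 5: (10.5,36)→(6.5,0)  cross = 10.5·0 − 6.5·36 = -234.0000; (r_i+r_j)·cross = 17·-234.0000 = -3978.0000
Σcross = 590.5000 → A = |Σcross|/2 = 295.2500 mm²
Σ(r_i+r_j)·cross = 23049.6250 → first moment M = |Σ|/6 = 3841.6042
R_c = M/A = 3841.6042/295.2500 = 13.0114 mm
θ = 60° = 1.047198 rad
V = θ·R_c·A = 1.047198·13.0114·295.2500 = 4022.918 mm³

Volume = 4022.918 mm³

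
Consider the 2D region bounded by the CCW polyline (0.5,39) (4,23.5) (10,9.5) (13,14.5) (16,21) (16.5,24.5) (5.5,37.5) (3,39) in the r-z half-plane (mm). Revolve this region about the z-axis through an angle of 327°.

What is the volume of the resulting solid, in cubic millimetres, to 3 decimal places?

Volume = 11044.791 mm³

Profile (r,z), 8 vertices: (0.5,39) (4,23.5) (10,9.5) (13,14.5) (16,21) (16.5,24.5) (5.5,37.5) (3,39)
edge 0: (0.5,39)→(4,23.5)  cross = 0.5·23.5 − 4·39 = -144.2500; (r_i+r_j)·cross = 4.5·-144.2500 = -649.1250
edge 1: (4,23.5)→(10,9.5)  cross = 4·9.5 − 10·23.5 = -197.0000; (r_i+r_j)·cross = 14·-197.0000 = -2758.0000
edge 2: (10,9.5)→(13,14.5)  cross = 10·14.5 − 13·9.5 = 21.5000; (r_i+r_j)·cross = 23·21.5000 = 494.5000
edge 3: (13,14.5)→(16,21)  cross = 13·21 − 16·14.5 = 41.0000; (r_i+r_j)·cross = 29·41.0000 = 1189.0000
edge 4: (16,21)→(16.5,24.5)  cross = 16·24.5 − 16.5·21 = 45.5000; (r_i+r_j)·cross = 32.5·45.5000 = 1478.7500
edge 5: (16.5,24.5)→(5.5,37.5)  cross = 16.5·37.5 − 5.5·24.5 = 484.0000; (r_i+r_j)·cross = 22·484.0000 = 10648.0000
edge 6: (5.5,37.5)→(3,39)  cross = 5.5·39 − 3·37.5 = 102.0000; (r_i+r_j)·cross = 8.5·102.0000 = 867.0000
edge 7: (3,39)→(0.5,39)  cross = 3·39 − 0.5·39 = 97.5000; (r_i+r_j)·cross = 3.5·97.5000 = 341.2500
Σcross = 450.2500 → A = |Σcross|/2 = 225.1250 mm²
Σ(r_i+r_j)·cross = 11611.3750 → first moment M = |Σ|/6 = 1935.2292
R_c = M/A = 1935.2292/225.1250 = 8.5962 mm
θ = 327° = 5.707227 rad
V = θ·R_c·A = 5.707227·8.5962·225.1250 = 11044.791 mm³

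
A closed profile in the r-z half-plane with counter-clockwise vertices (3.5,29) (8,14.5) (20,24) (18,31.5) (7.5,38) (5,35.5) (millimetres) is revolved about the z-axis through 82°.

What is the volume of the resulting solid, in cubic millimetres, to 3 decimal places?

Volume = 3635.828 mm³

Profile (r,z), 6 vertices: (3.5,29) (8,14.5) (20,24) (18,31.5) (7.5,38) (5,35.5)
edge 0: (3.5,29)→(8,14.5)  cross = 3.5·14.5 − 8·29 = -181.2500; (r_i+r_j)·cross = 11.5·-181.2500 = -2084.3750
edge 1: (8,14.5)→(20,24)  cross = 8·24 − 20·14.5 = -98.0000; (r_i+r_j)·cross = 28·-98.0000 = -2744.0000
edge 2: (20,24)→(18,31.5)  cross = 20·31.5 − 18·24 = 198.0000; (r_i+r_j)·cross = 38·198.0000 = 7524.0000
edge 3: (18,31.5)→(7.5,38)  cross = 18·38 − 7.5·31.5 = 447.7500; (r_i+r_j)·cross = 25.5·447.7500 = 11417.6250
edge 4: (7.5,38)→(5,35.5)  cross = 7.5·35.5 − 5·38 = 76.2500; (r_i+r_j)·cross = 12.5·76.2500 = 953.1250
edge 5: (5,35.5)→(3.5,29)  cross = 5·29 − 3.5·35.5 = 20.7500; (r_i+r_j)·cross = 8.5·20.7500 = 176.3750
Σcross = 463.5000 → A = |Σcross|/2 = 231.7500 mm²
Σ(r_i+r_j)·cross = 15242.7500 → first moment M = |Σ|/6 = 2540.4583
R_c = M/A = 2540.4583/231.7500 = 10.9621 mm
θ = 82° = 1.431170 rad
V = θ·R_c·A = 1.431170·10.9621·231.7500 = 3635.828 mm³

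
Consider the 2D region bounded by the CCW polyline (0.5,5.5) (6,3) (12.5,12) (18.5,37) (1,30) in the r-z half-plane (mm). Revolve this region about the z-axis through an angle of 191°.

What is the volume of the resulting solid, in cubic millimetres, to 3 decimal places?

Volume = 9987.263 mm³

Profile (r,z), 5 vertices: (0.5,5.5) (6,3) (12.5,12) (18.5,37) (1,30)
edge 0: (0.5,5.5)→(6,3)  cross = 0.5·3 − 6·5.5 = -31.5000; (r_i+r_j)·cross = 6.5·-31.5000 = -204.7500
edge 1: (6,3)→(12.5,12)  cross = 6·12 − 12.5·3 = 34.5000; (r_i+r_j)·cross = 18.5·34.5000 = 638.2500
edge 2: (12.5,12)→(18.5,37)  cross = 12.5·37 − 18.5·12 = 240.5000; (r_i+r_j)·cross = 31·240.5000 = 7455.5000
edge 3: (18.5,37)→(1,30)  cross = 18.5·30 − 1·37 = 518.0000; (r_i+r_j)·cross = 19.5·518.0000 = 10101.0000
edge 4: (1,30)→(0.5,5.5)  cross = 1·5.5 − 0.5·30 = -9.5000; (r_i+r_j)·cross = 1.5·-9.5000 = -14.2500
Σcross = 752.0000 → A = |Σcross|/2 = 376.0000 mm²
Σ(r_i+r_j)·cross = 17975.7500 → first moment M = |Σ|/6 = 2995.9583
R_c = M/A = 2995.9583/376.0000 = 7.9680 mm
θ = 191° = 3.333579 rad
V = θ·R_c·A = 3.333579·7.9680·376.0000 = 9987.263 mm³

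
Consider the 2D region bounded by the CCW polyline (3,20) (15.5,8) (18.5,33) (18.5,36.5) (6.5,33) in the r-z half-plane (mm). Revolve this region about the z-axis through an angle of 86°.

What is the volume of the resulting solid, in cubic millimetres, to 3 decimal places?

Profile (r,z), 5 vertices: (3,20) (15.5,8) (18.5,33) (18.5,36.5) (6.5,33)
edge 0: (3,20)→(15.5,8)  cross = 3·8 − 15.5·20 = -286.0000; (r_i+r_j)·cross = 18.5·-286.0000 = -5291.0000
edge 1: (15.5,8)→(18.5,33)  cross = 15.5·33 − 18.5·8 = 363.5000; (r_i+r_j)·cross = 34·363.5000 = 12359.0000
edge 2: (18.5,33)→(18.5,36.5)  cross = 18.5·36.5 − 18.5·33 = 64.7500; (r_i+r_j)·cross = 37·64.7500 = 2395.7500
edge 3: (18.5,36.5)→(6.5,33)  cross = 18.5·33 − 6.5·36.5 = 373.2500; (r_i+r_j)·cross = 25·373.2500 = 9331.2500
edge 4: (6.5,33)→(3,20)  cross = 6.5·20 − 3·33 = 31.0000; (r_i+r_j)·cross = 9.5·31.0000 = 294.5000
Σcross = 546.5000 → A = |Σcross|/2 = 273.2500 mm²
Σ(r_i+r_j)·cross = 19089.5000 → first moment M = |Σ|/6 = 3181.5833
R_c = M/A = 3181.5833/273.2500 = 11.6435 mm
θ = 86° = 1.500983 rad
V = θ·R_c·A = 1.500983·11.6435·273.2500 = 4775.503 mm³

Volume = 4775.503 mm³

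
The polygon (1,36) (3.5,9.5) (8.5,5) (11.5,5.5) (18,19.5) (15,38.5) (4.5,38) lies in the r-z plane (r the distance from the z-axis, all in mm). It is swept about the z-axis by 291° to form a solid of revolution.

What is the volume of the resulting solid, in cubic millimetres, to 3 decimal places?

Profile (r,z), 7 vertices: (1,36) (3.5,9.5) (8.5,5) (11.5,5.5) (18,19.5) (15,38.5) (4.5,38)
edge 0: (1,36)→(3.5,9.5)  cross = 1·9.5 − 3.5·36 = -116.5000; (r_i+r_j)·cross = 4.5·-116.5000 = -524.2500
edge 1: (3.5,9.5)→(8.5,5)  cross = 3.5·5 − 8.5·9.5 = -63.2500; (r_i+r_j)·cross = 12·-63.2500 = -759.0000
edge 2: (8.5,5)→(11.5,5.5)  cross = 8.5·5.5 − 11.5·5 = -10.7500; (r_i+r_j)·cross = 20·-10.7500 = -215.0000
edge 3: (11.5,5.5)→(18,19.5)  cross = 11.5·19.5 − 18·5.5 = 125.2500; (r_i+r_j)·cross = 29.5·125.2500 = 3694.8750
edge 4: (18,19.5)→(15,38.5)  cross = 18·38.5 − 15·19.5 = 400.5000; (r_i+r_j)·cross = 33·400.5000 = 13216.5000
edge 5: (15,38.5)→(4.5,38)  cross = 15·38 − 4.5·38.5 = 396.7500; (r_i+r_j)·cross = 19.5·396.7500 = 7736.6250
edge 6: (4.5,38)→(1,36)  cross = 4.5·36 − 1·38 = 124.0000; (r_i+r_j)·cross = 5.5·124.0000 = 682.0000
Σcross = 856.0000 → A = |Σcross|/2 = 428.0000 mm²
Σ(r_i+r_j)·cross = 23831.7500 → first moment M = |Σ|/6 = 3971.9583
R_c = M/A = 3971.9583/428.0000 = 9.2803 mm
θ = 291° = 5.078908 rad
V = θ·R_c·A = 5.078908·9.2803·428.0000 = 20173.211 mm³

Volume = 20173.211 mm³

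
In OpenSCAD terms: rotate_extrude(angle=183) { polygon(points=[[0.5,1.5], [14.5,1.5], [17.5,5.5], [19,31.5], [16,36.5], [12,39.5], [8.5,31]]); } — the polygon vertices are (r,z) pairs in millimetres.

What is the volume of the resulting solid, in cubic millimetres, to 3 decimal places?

Volume = 16228.606 mm³

Profile (r,z), 7 vertices: (0.5,1.5) (14.5,1.5) (17.5,5.5) (19,31.5) (16,36.5) (12,39.5) (8.5,31)
edge 0: (0.5,1.5)→(14.5,1.5)  cross = 0.5·1.5 − 14.5·1.5 = -21.0000; (r_i+r_j)·cross = 15·-21.0000 = -315.0000
edge 1: (14.5,1.5)→(17.5,5.5)  cross = 14.5·5.5 − 17.5·1.5 = 53.5000; (r_i+r_j)·cross = 32·53.5000 = 1712.0000
edge 2: (17.5,5.5)→(19,31.5)  cross = 17.5·31.5 − 19·5.5 = 446.7500; (r_i+r_j)·cross = 36.5·446.7500 = 16306.3750
edge 3: (19,31.5)→(16,36.5)  cross = 19·36.5 − 16·31.5 = 189.5000; (r_i+r_j)·cross = 35·189.5000 = 6632.5000
edge 4: (16,36.5)→(12,39.5)  cross = 16·39.5 − 12·36.5 = 194.0000; (r_i+r_j)·cross = 28·194.0000 = 5432.0000
edge 5: (12,39.5)→(8.5,31)  cross = 12·31 − 8.5·39.5 = 36.2500; (r_i+r_j)·cross = 20.5·36.2500 = 743.1250
edge 6: (8.5,31)→(0.5,1.5)  cross = 8.5·1.5 − 0.5·31 = -2.7500; (r_i+r_j)·cross = 9·-2.7500 = -24.7500
Σcross = 896.2500 → A = |Σcross|/2 = 448.1250 mm²
Σ(r_i+r_j)·cross = 30486.2500 → first moment M = |Σ|/6 = 5081.0417
R_c = M/A = 5081.0417/448.1250 = 11.3384 mm
θ = 183° = 3.193953 rad
V = θ·R_c·A = 3.193953·11.3384·448.1250 = 16228.606 mm³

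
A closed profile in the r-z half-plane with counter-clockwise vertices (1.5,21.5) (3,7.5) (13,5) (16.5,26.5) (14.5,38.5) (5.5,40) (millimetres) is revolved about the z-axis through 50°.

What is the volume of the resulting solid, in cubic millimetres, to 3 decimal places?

Profile (r,z), 6 vertices: (1.5,21.5) (3,7.5) (13,5) (16.5,26.5) (14.5,38.5) (5.5,40)
edge 0: (1.5,21.5)→(3,7.5)  cross = 1.5·7.5 − 3·21.5 = -53.2500; (r_i+r_j)·cross = 4.5·-53.2500 = -239.6250
edge 1: (3,7.5)→(13,5)  cross = 3·5 − 13·7.5 = -82.5000; (r_i+r_j)·cross = 16·-82.5000 = -1320.0000
edge 2: (13,5)→(16.5,26.5)  cross = 13·26.5 − 16.5·5 = 262.0000; (r_i+r_j)·cross = 29.5·262.0000 = 7729.0000
edge 3: (16.5,26.5)→(14.5,38.5)  cross = 16.5·38.5 − 14.5·26.5 = 251.0000; (r_i+r_j)·cross = 31·251.0000 = 7781.0000
edge 4: (14.5,38.5)→(5.5,40)  cross = 14.5·40 − 5.5·38.5 = 368.2500; (r_i+r_j)·cross = 20·368.2500 = 7365.0000
edge 5: (5.5,40)→(1.5,21.5)  cross = 5.5·21.5 − 1.5·40 = 58.2500; (r_i+r_j)·cross = 7·58.2500 = 407.7500
Σcross = 803.7500 → A = |Σcross|/2 = 401.8750 mm²
Σ(r_i+r_j)·cross = 21723.1250 → first moment M = |Σ|/6 = 3620.5208
R_c = M/A = 3620.5208/401.8750 = 9.0091 mm
θ = 50° = 0.872665 rad
V = θ·R_c·A = 0.872665·9.0091·401.8750 = 3159.500 mm³

Volume = 3159.500 mm³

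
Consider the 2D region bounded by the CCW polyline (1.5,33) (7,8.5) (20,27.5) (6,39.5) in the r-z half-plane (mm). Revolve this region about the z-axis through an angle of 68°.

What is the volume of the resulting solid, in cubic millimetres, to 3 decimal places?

Profile (r,z), 4 vertices: (1.5,33) (7,8.5) (20,27.5) (6,39.5)
edge 0: (1.5,33)→(7,8.5)  cross = 1.5·8.5 − 7·33 = -218.2500; (r_i+r_j)·cross = 8.5·-218.2500 = -1855.1250
edge 1: (7,8.5)→(20,27.5)  cross = 7·27.5 − 20·8.5 = 22.5000; (r_i+r_j)·cross = 27·22.5000 = 607.5000
edge 2: (20,27.5)→(6,39.5)  cross = 20·39.5 − 6·27.5 = 625.0000; (r_i+r_j)·cross = 26·625.0000 = 16250.0000
edge 3: (6,39.5)→(1.5,33)  cross = 6·33 − 1.5·39.5 = 138.7500; (r_i+r_j)·cross = 7.5·138.7500 = 1040.6250
Σcross = 568.0000 → A = |Σcross|/2 = 284.0000 mm²
Σ(r_i+r_j)·cross = 16043.0000 → first moment M = |Σ|/6 = 2673.8333
R_c = M/A = 2673.8333/284.0000 = 9.4149 mm
θ = 68° = 1.186824 rad
V = θ·R_c·A = 1.186824·9.4149·284.0000 = 3173.369 mm³

Volume = 3173.369 mm³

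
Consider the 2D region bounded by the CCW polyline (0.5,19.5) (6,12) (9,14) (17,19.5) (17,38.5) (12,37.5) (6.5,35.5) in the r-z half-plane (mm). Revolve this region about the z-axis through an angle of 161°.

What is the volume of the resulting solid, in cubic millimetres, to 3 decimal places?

Volume = 8195.600 mm³

Profile (r,z), 7 vertices: (0.5,19.5) (6,12) (9,14) (17,19.5) (17,38.5) (12,37.5) (6.5,35.5)
edge 0: (0.5,19.5)→(6,12)  cross = 0.5·12 − 6·19.5 = -111.0000; (r_i+r_j)·cross = 6.5·-111.0000 = -721.5000
edge 1: (6,12)→(9,14)  cross = 6·14 − 9·12 = -24.0000; (r_i+r_j)·cross = 15·-24.0000 = -360.0000
edge 2: (9,14)→(17,19.5)  cross = 9·19.5 − 17·14 = -62.5000; (r_i+r_j)·cross = 26·-62.5000 = -1625.0000
edge 3: (17,19.5)→(17,38.5)  cross = 17·38.5 − 17·19.5 = 323.0000; (r_i+r_j)·cross = 34·323.0000 = 10982.0000
edge 4: (17,38.5)→(12,37.5)  cross = 17·37.5 − 12·38.5 = 175.5000; (r_i+r_j)·cross = 29·175.5000 = 5089.5000
edge 5: (12,37.5)→(6.5,35.5)  cross = 12·35.5 − 6.5·37.5 = 182.2500; (r_i+r_j)·cross = 18.5·182.2500 = 3371.6250
edge 6: (6.5,35.5)→(0.5,19.5)  cross = 6.5·19.5 − 0.5·35.5 = 109.0000; (r_i+r_j)·cross = 7·109.0000 = 763.0000
Σcross = 592.2500 → A = |Σcross|/2 = 296.1250 mm²
Σ(r_i+r_j)·cross = 17499.6250 → first moment M = |Σ|/6 = 2916.6042
R_c = M/A = 2916.6042/296.1250 = 9.8492 mm
θ = 161° = 2.809980 rad
V = θ·R_c·A = 2.809980·9.8492·296.1250 = 8195.600 mm³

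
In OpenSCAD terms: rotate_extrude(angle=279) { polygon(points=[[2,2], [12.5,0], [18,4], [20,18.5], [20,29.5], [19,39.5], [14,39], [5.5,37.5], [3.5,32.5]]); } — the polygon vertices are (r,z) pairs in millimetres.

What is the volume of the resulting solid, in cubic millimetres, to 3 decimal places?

Profile (r,z), 9 vertices: (2,2) (12.5,0) (18,4) (20,18.5) (20,29.5) (19,39.5) (14,39) (5.5,37.5) (3.5,32.5)
edge 0: (2,2)→(12.5,0)  cross = 2·0 − 12.5·2 = -25.0000; (r_i+r_j)·cross = 14.5·-25.0000 = -362.5000
edge 1: (12.5,0)→(18,4)  cross = 12.5·4 − 18·0 = 50.0000; (r_i+r_j)·cross = 30.5·50.0000 = 1525.0000
edge 2: (18,4)→(20,18.5)  cross = 18·18.5 − 20·4 = 253.0000; (r_i+r_j)·cross = 38·253.0000 = 9614.0000
edge 3: (20,18.5)→(20,29.5)  cross = 20·29.5 − 20·18.5 = 220.0000; (r_i+r_j)·cross = 40·220.0000 = 8800.0000
edge 4: (20,29.5)→(19,39.5)  cross = 20·39.5 − 19·29.5 = 229.5000; (r_i+r_j)·cross = 39·229.5000 = 8950.5000
edge 5: (19,39.5)→(14,39)  cross = 19·39 − 14·39.5 = 188.0000; (r_i+r_j)·cross = 33·188.0000 = 6204.0000
edge 6: (14,39)→(5.5,37.5)  cross = 14·37.5 − 5.5·39 = 310.5000; (r_i+r_j)·cross = 19.5·310.5000 = 6054.7500
edge 7: (5.5,37.5)→(3.5,32.5)  cross = 5.5·32.5 − 3.5·37.5 = 47.5000; (r_i+r_j)·cross = 9·47.5000 = 427.5000
edge 8: (3.5,32.5)→(2,2)  cross = 3.5·2 − 2·32.5 = -58.0000; (r_i+r_j)·cross = 5.5·-58.0000 = -319.0000
Σcross = 1215.5000 → A = |Σcross|/2 = 607.7500 mm²
Σ(r_i+r_j)·cross = 40894.2500 → first moment M = |Σ|/6 = 6815.7083
R_c = M/A = 6815.7083/607.7500 = 11.2147 mm
θ = 279° = 4.869469 rad
V = θ·R_c·A = 4.869469·11.2147·607.7500 = 33188.878 mm³

Volume = 33188.878 mm³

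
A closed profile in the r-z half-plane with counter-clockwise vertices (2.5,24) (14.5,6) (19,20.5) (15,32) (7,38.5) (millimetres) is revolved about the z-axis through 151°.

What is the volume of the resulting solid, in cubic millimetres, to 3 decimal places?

Volume = 8413.006 mm³

Profile (r,z), 5 vertices: (2.5,24) (14.5,6) (19,20.5) (15,32) (7,38.5)
edge 0: (2.5,24)→(14.5,6)  cross = 2.5·6 − 14.5·24 = -333.0000; (r_i+r_j)·cross = 17·-333.0000 = -5661.0000
edge 1: (14.5,6)→(19,20.5)  cross = 14.5·20.5 − 19·6 = 183.2500; (r_i+r_j)·cross = 33.5·183.2500 = 6138.8750
edge 2: (19,20.5)→(15,32)  cross = 19·32 − 15·20.5 = 300.5000; (r_i+r_j)·cross = 34·300.5000 = 10217.0000
edge 3: (15,32)→(7,38.5)  cross = 15·38.5 − 7·32 = 353.5000; (r_i+r_j)·cross = 22·353.5000 = 7777.0000
edge 4: (7,38.5)→(2.5,24)  cross = 7·24 − 2.5·38.5 = 71.7500; (r_i+r_j)·cross = 9.5·71.7500 = 681.6250
Σcross = 576.0000 → A = |Σcross|/2 = 288.0000 mm²
Σ(r_i+r_j)·cross = 19153.5000 → first moment M = |Σ|/6 = 3192.2500
R_c = M/A = 3192.2500/288.0000 = 11.0842 mm
θ = 151° = 2.635447 rad
V = θ·R_c·A = 2.635447·11.0842·288.0000 = 8413.006 mm³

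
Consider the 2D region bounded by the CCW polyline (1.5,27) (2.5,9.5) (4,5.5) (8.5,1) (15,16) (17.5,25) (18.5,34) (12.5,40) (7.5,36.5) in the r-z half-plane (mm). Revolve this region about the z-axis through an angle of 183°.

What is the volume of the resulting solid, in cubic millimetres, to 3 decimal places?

Profile (r,z), 9 vertices: (1.5,27) (2.5,9.5) (4,5.5) (8.5,1) (15,16) (17.5,25) (18.5,34) (12.5,40) (7.5,36.5)
edge 0: (1.5,27)→(2.5,9.5)  cross = 1.5·9.5 − 2.5·27 = -53.2500; (r_i+r_j)·cross = 4·-53.2500 = -213.0000
edge 1: (2.5,9.5)→(4,5.5)  cross = 2.5·5.5 − 4·9.5 = -24.2500; (r_i+r_j)·cross = 6.5·-24.2500 = -157.6250
edge 2: (4,5.5)→(8.5,1)  cross = 4·1 − 8.5·5.5 = -42.7500; (r_i+r_j)·cross = 12.5·-42.7500 = -534.3750
edge 3: (8.5,1)→(15,16)  cross = 8.5·16 − 15·1 = 121.0000; (r_i+r_j)·cross = 23.5·121.0000 = 2843.5000
edge 4: (15,16)→(17.5,25)  cross = 15·25 − 17.5·16 = 95.0000; (r_i+r_j)·cross = 32.5·95.0000 = 3087.5000
edge 5: (17.5,25)→(18.5,34)  cross = 17.5·34 − 18.5·25 = 132.5000; (r_i+r_j)·cross = 36·132.5000 = 4770.0000
edge 6: (18.5,34)→(12.5,40)  cross = 18.5·40 − 12.5·34 = 315.0000; (r_i+r_j)·cross = 31·315.0000 = 9765.0000
edge 7: (12.5,40)→(7.5,36.5)  cross = 12.5·36.5 − 7.5·40 = 156.2500; (r_i+r_j)·cross = 20·156.2500 = 3125.0000
edge 8: (7.5,36.5)→(1.5,27)  cross = 7.5·27 − 1.5·36.5 = 147.7500; (r_i+r_j)·cross = 9·147.7500 = 1329.7500
Σcross = 847.2500 → A = |Σcross|/2 = 423.6250 mm²
Σ(r_i+r_j)·cross = 24015.7500 → first moment M = |Σ|/6 = 4002.6250
R_c = M/A = 4002.6250/423.6250 = 9.4485 mm
θ = 183° = 3.193953 rad
V = θ·R_c·A = 3.193953·9.4485·423.6250 = 12784.194 mm³

Volume = 12784.194 mm³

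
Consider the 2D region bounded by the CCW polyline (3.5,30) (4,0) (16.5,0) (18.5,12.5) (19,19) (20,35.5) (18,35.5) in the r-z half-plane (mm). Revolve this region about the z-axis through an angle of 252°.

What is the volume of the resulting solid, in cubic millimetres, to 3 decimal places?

Volume = 24715.027 mm³

Profile (r,z), 7 vertices: (3.5,30) (4,0) (16.5,0) (18.5,12.5) (19,19) (20,35.5) (18,35.5)
edge 0: (3.5,30)→(4,0)  cross = 3.5·0 − 4·30 = -120.0000; (r_i+r_j)·cross = 7.5·-120.0000 = -900.0000
edge 1: (4,0)→(16.5,0)  cross = 4·0 − 16.5·0 = 0.0000; (r_i+r_j)·cross = 20.5·0.0000 = 0.0000
edge 2: (16.5,0)→(18.5,12.5)  cross = 16.5·12.5 − 18.5·0 = 206.2500; (r_i+r_j)·cross = 35·206.2500 = 7218.7500
edge 3: (18.5,12.5)→(19,19)  cross = 18.5·19 − 19·12.5 = 114.0000; (r_i+r_j)·cross = 37.5·114.0000 = 4275.0000
edge 4: (19,19)→(20,35.5)  cross = 19·35.5 − 20·19 = 294.5000; (r_i+r_j)·cross = 39·294.5000 = 11485.5000
edge 5: (20,35.5)→(18,35.5)  cross = 20·35.5 − 18·35.5 = 71.0000; (r_i+r_j)·cross = 38·71.0000 = 2698.0000
edge 6: (18,35.5)→(3.5,30)  cross = 18·30 − 3.5·35.5 = 415.7500; (r_i+r_j)·cross = 21.5·415.7500 = 8938.6250
Σcross = 981.5000 → A = |Σcross|/2 = 490.7500 mm²
Σ(r_i+r_j)·cross = 33715.8750 → first moment M = |Σ|/6 = 5619.3125
R_c = M/A = 5619.3125/490.7500 = 11.4505 mm
θ = 252° = 4.398230 rad
V = θ·R_c·A = 4.398230·11.4505·490.7500 = 24715.027 mm³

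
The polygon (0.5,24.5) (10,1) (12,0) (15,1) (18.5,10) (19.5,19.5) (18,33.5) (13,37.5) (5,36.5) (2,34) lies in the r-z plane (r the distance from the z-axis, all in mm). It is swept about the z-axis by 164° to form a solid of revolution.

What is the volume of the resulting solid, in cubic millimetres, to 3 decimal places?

Volume = 15685.802 mm³

Profile (r,z), 10 vertices: (0.5,24.5) (10,1) (12,0) (15,1) (18.5,10) (19.5,19.5) (18,33.5) (13,37.5) (5,36.5) (2,34)
edge 0: (0.5,24.5)→(10,1)  cross = 0.5·1 − 10·24.5 = -244.5000; (r_i+r_j)·cross = 10.5·-244.5000 = -2567.2500
edge 1: (10,1)→(12,0)  cross = 10·0 − 12·1 = -12.0000; (r_i+r_j)·cross = 22·-12.0000 = -264.0000
edge 2: (12,0)→(15,1)  cross = 12·1 − 15·0 = 12.0000; (r_i+r_j)·cross = 27·12.0000 = 324.0000
edge 3: (15,1)→(18.5,10)  cross = 15·10 − 18.5·1 = 131.5000; (r_i+r_j)·cross = 33.5·131.5000 = 4405.2500
edge 4: (18.5,10)→(19.5,19.5)  cross = 18.5·19.5 − 19.5·10 = 165.7500; (r_i+r_j)·cross = 38·165.7500 = 6298.5000
edge 5: (19.5,19.5)→(18,33.5)  cross = 19.5·33.5 − 18·19.5 = 302.2500; (r_i+r_j)·cross = 37.5·302.2500 = 11334.3750
edge 6: (18,33.5)→(13,37.5)  cross = 18·37.5 − 13·33.5 = 239.5000; (r_i+r_j)·cross = 31·239.5000 = 7424.5000
edge 7: (13,37.5)→(5,36.5)  cross = 13·36.5 − 5·37.5 = 287.0000; (r_i+r_j)·cross = 18·287.0000 = 5166.0000
edge 8: (5,36.5)→(2,34)  cross = 5·34 − 2·36.5 = 97.0000; (r_i+r_j)·cross = 7·97.0000 = 679.0000
edge 9: (2,34)→(0.5,24.5)  cross = 2·24.5 − 0.5·34 = 32.0000; (r_i+r_j)·cross = 2.5·32.0000 = 80.0000
Σcross = 1010.5000 → A = |Σcross|/2 = 505.2500 mm²
Σ(r_i+r_j)·cross = 32880.3750 → first moment M = |Σ|/6 = 5480.0625
R_c = M/A = 5480.0625/505.2500 = 10.8462 mm
θ = 164° = 2.862340 rad
V = θ·R_c·A = 2.862340·10.8462·505.2500 = 15685.802 mm³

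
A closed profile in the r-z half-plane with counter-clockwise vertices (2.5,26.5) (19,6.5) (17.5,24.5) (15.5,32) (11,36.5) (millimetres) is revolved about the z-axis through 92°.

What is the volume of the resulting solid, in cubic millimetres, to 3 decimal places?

Volume = 4463.586 mm³

Profile (r,z), 5 vertices: (2.5,26.5) (19,6.5) (17.5,24.5) (15.5,32) (11,36.5)
edge 0: (2.5,26.5)→(19,6.5)  cross = 2.5·6.5 − 19·26.5 = -487.2500; (r_i+r_j)·cross = 21.5·-487.2500 = -10475.8750
edge 1: (19,6.5)→(17.5,24.5)  cross = 19·24.5 − 17.5·6.5 = 351.7500; (r_i+r_j)·cross = 36.5·351.7500 = 12838.8750
edge 2: (17.5,24.5)→(15.5,32)  cross = 17.5·32 − 15.5·24.5 = 180.2500; (r_i+r_j)·cross = 33·180.2500 = 5948.2500
edge 3: (15.5,32)→(11,36.5)  cross = 15.5·36.5 − 11·32 = 213.7500; (r_i+r_j)·cross = 26.5·213.7500 = 5664.3750
edge 4: (11,36.5)→(2.5,26.5)  cross = 11·26.5 − 2.5·36.5 = 200.2500; (r_i+r_j)·cross = 13.5·200.2500 = 2703.3750
Σcross = 458.7500 → A = |Σcross|/2 = 229.3750 mm²
Σ(r_i+r_j)·cross = 16679.0000 → first moment M = |Σ|/6 = 2779.8333
R_c = M/A = 2779.8333/229.3750 = 12.1192 mm
θ = 92° = 1.605703 rad
V = θ·R_c·A = 1.605703·12.1192·229.3750 = 4463.586 mm³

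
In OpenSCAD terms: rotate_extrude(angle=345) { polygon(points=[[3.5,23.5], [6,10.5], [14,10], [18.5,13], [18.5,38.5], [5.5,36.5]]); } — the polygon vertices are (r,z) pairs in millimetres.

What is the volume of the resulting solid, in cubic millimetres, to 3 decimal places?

Profile (r,z), 6 vertices: (3.5,23.5) (6,10.5) (14,10) (18.5,13) (18.5,38.5) (5.5,36.5)
edge 0: (3.5,23.5)→(6,10.5)  cross = 3.5·10.5 − 6·23.5 = -104.2500; (r_i+r_j)·cross = 9.5·-104.2500 = -990.3750
edge 1: (6,10.5)→(14,10)  cross = 6·10 − 14·10.5 = -87.0000; (r_i+r_j)·cross = 20·-87.0000 = -1740.0000
edge 2: (14,10)→(18.5,13)  cross = 14·13 − 18.5·10 = -3.0000; (r_i+r_j)·cross = 32.5·-3.0000 = -97.5000
edge 3: (18.5,13)→(18.5,38.5)  cross = 18.5·38.5 − 18.5·13 = 471.7500; (r_i+r_j)·cross = 37·471.7500 = 17454.7500
edge 4: (18.5,38.5)→(5.5,36.5)  cross = 18.5·36.5 − 5.5·38.5 = 463.5000; (r_i+r_j)·cross = 24·463.5000 = 11124.0000
edge 5: (5.5,36.5)→(3.5,23.5)  cross = 5.5·23.5 − 3.5·36.5 = 1.5000; (r_i+r_j)·cross = 9·1.5000 = 13.5000
Σcross = 742.5000 → A = |Σcross|/2 = 371.2500 mm²
Σ(r_i+r_j)·cross = 25764.3750 → first moment M = |Σ|/6 = 4294.0625
R_c = M/A = 4294.0625/371.2500 = 11.5665 mm
θ = 345° = 6.021386 rad
V = θ·R_c·A = 6.021386·11.5665·371.2500 = 25856.207 mm³

Volume = 25856.207 mm³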